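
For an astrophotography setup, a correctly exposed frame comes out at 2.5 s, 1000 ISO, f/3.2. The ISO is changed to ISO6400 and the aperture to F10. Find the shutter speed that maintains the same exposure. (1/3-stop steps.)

ISO: 1000 → 1250 → 1600 → 2000 → 2500 → 3200 → 4000 → 5000 → 6400 — 2 2/3 stops higher (brighter).
Aperture: f/3.2 → f/3.5 → f/4 → f/4.5 → f/5 → f/5.6 → f/6.3 → f/7.1 → f/8 → f/9 → f/10 — 3 1/3 stops narrower (darker).
Net change so far: 2/3 stop darker. Offset with the shutter speed: 2.5 → 3.2 → 4.

4 s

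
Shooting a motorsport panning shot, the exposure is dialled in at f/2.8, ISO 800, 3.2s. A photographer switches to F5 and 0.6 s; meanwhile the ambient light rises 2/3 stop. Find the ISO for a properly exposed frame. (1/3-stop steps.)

ISO 8000

Scene light: 2/3 stop brighter.
Aperture: f/2.8 → f/3.2 → f/3.5 → f/4 → f/4.5 → f/5 — 1 2/3 stops stopped down (darker).
Shutter speed: 3.2 → 2.5 → 2 → 1.6 → 1.3 → 1 → 0.8 → 0.6 — 2 1/3 stops shorter (darker).
Net so far: 3 1/3 stops darker. ISO: 800 → 1000 → 1250 → 1600 → 2000 → 2500 → 3200 → 4000 → 5000 → 6400 → 8000.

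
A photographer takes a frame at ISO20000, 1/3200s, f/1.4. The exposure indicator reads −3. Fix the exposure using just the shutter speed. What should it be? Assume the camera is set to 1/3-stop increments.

Underexposed by 3 stops → need 3 stops brighter.
Shutter speed: 1/3200 → 1/2500 → 1/2000 → 1/1600 → 1/1250 → 1/1000 → 1/800 → 1/640 → 1/500 → 1/400.

1/400s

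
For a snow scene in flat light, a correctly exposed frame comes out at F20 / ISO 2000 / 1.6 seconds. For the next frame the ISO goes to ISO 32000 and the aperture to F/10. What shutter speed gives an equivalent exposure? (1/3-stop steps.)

ISO: 2000 → 2500 → 3200 → 4000 → 5000 → 6400 → 8000 → 10000 → 12800 → 16000 → 20000 → 25600 → 32000 — 4 stops raised (brighter).
Aperture: f/20 → f/18 → f/16 → f/14 → f/13 → f/11 → f/10 — 2 stops larger aperture (brighter).
Net change so far: 6 stops brighter. Offset with the shutter speed: 1.6 → 1.3 → 1 → 0.8 → 0.6 → 0.5 → 0.4 → 0.3 → 1/4 → 1/5 → 1/6 → 1/8 → 1/10 → 1/13 → 1/15 → 1/20 → 1/25 → 1/30 → 1/40.

1/40s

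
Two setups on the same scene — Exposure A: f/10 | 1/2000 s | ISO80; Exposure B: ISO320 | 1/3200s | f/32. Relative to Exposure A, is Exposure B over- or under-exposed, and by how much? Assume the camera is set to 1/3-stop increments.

2 stops darker

Aperture: f/10 → f/11 → f/13 → f/14 → f/16 → f/18 → f/20 → f/22 → f/25 → f/29 → f/32 — 3 1/3 stops smaller aperture (darker).
Shutter speed: 1/2000 → 1/2500 → 1/3200 — 2/3 stop faster (darker).
ISO: 80 → 100 → 125 → 160 → 200 → 250 → 320 — 2 stops higher (brighter).
Net: −3 1/3 −2/3 +2 = −2 stops.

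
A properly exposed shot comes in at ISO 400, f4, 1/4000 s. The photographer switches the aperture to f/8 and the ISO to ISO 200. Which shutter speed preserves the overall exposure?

1/500s

Aperture: f/4 → f/5.6 → f/8 — 2 stops smaller aperture (darker).
ISO: 400 → 200 — 1 stop dropped (darker).
Net change so far: 3 stops darker. Offset with the shutter speed: 1/4000 → 1/2000 → 1/1000 → 1/500.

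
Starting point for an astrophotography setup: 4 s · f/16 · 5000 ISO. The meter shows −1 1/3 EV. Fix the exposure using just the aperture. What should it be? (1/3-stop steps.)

f/10

Underexposed by 1 1/3 stops → need 1 1/3 stops brighter.
Aperture: f/16 → f/14 → f/13 → f/11 → f/10.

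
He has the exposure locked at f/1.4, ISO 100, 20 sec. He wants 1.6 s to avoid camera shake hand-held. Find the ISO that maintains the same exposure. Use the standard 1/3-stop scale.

ISO 1250

Shutter speed: 20 → 15 → 13 → 10 → 8 → 6 → 5 → 4 → 3.2 → 2.5 → 2 → 1.6 — 3 2/3 stops shorter (darker).
Need 3 2/3 stops brighter from the ISO: 100 → 125 → 160 → 200 → 250 → 320 → 400 → 500 → 640 → 800 → 1000 → 1250.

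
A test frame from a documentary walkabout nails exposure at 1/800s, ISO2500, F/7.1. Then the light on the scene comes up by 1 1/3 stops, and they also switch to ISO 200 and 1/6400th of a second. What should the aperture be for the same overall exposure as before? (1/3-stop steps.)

f/1.1

Scene light: 1 1/3 stops brighter.
ISO: 2500 → 2000 → 1600 → 1250 → 1000 → 800 → 640 → 500 → 400 → 320 → 250 → 200 — 3 2/3 stops dropped (darker).
Shutter speed: 1/800 → 1/1000 → 1/1250 → 1/1600 → 1/2000 → 1/2500 → 1/3200 → 1/4000 → 1/5000 → 1/6400 — 3 stops shorter (darker).
Net so far: 5 1/3 stops darker. Aperture: f/7.1 → f/6.3 → f/5.6 → f/5 → f/4.5 → f/4 → f/3.5 → f/3.2 → f/2.8 → f/2.5 → f/2.2 → f/2 → f/1.8 → f/1.6 → f/1.4 → f/1.2 → f/1.1.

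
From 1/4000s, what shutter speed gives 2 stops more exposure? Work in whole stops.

Shutter speed: 1/4000 → 1/2000 → 1/1000 — 2 stops longer (brighter).

1/1000s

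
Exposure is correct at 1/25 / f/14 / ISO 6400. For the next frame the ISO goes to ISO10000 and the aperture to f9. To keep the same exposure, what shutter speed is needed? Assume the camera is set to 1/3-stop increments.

1/100s

ISO: 6400 → 8000 → 10000 — 2/3 stop higher (brighter).
Aperture: f/14 → f/13 → f/11 → f/10 → f/9 — 1 1/3 stops opened up (brighter).
Net change so far: 2 stops brighter. Offset with the shutter speed: 1/25 → 1/30 → 1/40 → 1/50 → 1/60 → 1/80 → 1/100.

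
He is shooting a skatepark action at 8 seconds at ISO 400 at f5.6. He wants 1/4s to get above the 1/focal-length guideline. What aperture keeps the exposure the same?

f/1.0

Shutter speed: 8 → 4 → 2 → 1 → 1/2 → 1/4 — 5 stops faster (darker).
Need 5 stops brighter from the aperture: f/5.6 → f/4 → f/2.8 → f/2 → f/1.4 → f/1.0.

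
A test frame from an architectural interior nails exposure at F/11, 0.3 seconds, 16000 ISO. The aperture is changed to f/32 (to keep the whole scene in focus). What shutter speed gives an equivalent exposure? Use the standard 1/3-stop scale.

Aperture: f/11 → f/13 → f/14 → f/16 → f/18 → f/20 → f/22 → f/25 → f/29 → f/32 — 3 stops stopped down (darker).
Need 3 stops brighter from the shutter speed: 0.3 → 0.4 → 0.5 → 0.6 → 0.8 → 1 → 1.3 → 1.6 → 2 → 2.5.

2.5 s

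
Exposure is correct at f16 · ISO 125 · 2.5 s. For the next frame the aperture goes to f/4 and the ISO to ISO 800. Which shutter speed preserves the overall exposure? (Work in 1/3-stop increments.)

Aperture: f/16 → f/14 → f/13 → f/11 → f/10 → f/9 → f/8 → f/7.1 → f/6.3 → f/5.6 → f/5 → f/4.5 → f/4 — 4 stops opened up (brighter).
ISO: 125 → 160 → 200 → 250 → 320 → 400 → 500 → 640 → 800 — 2 2/3 stops raised (brighter).
Net change so far: 6 2/3 stops brighter. Offset with the shutter speed: 2.5 → 2 → 1.6 → 1.3 → 1 → 0.8 → 0.6 → 0.5 → 0.4 → 0.3 → 1/4 → 1/5 → 1/6 → 1/8 → 1/10 → 1/13 → 1/15 → 1/20 → 1/25 → 1/30 → 1/40.

1/40s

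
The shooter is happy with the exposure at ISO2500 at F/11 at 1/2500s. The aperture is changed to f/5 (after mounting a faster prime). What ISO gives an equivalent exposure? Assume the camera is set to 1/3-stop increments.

Aperture: f/11 → f/10 → f/9 → f/8 → f/7.1 → f/6.3 → f/5.6 → f/5 — 2 1/3 stops larger aperture (brighter).
Need 2 1/3 stops darker from the ISO: 2500 → 2000 → 1600 → 1250 → 1000 → 800 → 640 → 500.

ISO 500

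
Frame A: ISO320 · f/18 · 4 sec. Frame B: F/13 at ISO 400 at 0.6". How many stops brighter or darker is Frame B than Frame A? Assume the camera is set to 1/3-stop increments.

1 1/3 stops darker

Aperture: f/18 → f/16 → f/14 → f/13 — 1 stop wider (brighter).
Shutter speed: 4 → 3.2 → 2.5 → 2 → 1.6 → 1.3 → 1 → 0.8 → 0.6 — 2 2/3 stops faster (darker).
ISO: 320 → 400 — 1/3 stop higher (brighter).
Net: +1 −2 2/3 +1/3 = −1 1/3 stops.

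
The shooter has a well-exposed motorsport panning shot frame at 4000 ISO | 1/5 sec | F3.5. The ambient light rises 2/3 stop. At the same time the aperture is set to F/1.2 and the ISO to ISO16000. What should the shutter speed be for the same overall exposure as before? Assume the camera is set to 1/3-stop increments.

Scene light: 2/3 stop brighter.
Aperture: f/3.5 → f/3.2 → f/2.8 → f/2.5 → f/2.2 → f/2 → f/1.8 → f/1.6 → f/1.4 → f/1.2 — 3 stops larger aperture (brighter).
ISO: 4000 → 5000 → 6400 → 8000 → 10000 → 12800 → 16000 — 2 stops raised (brighter).
Net so far: 5 2/3 stops brighter. Shutter speed: 1/5 → 1/6 → 1/8 → 1/10 → 1/13 → 1/15 → 1/20 → 1/25 → 1/30 → 1/40 → 1/50 → 1/60 → 1/80 → 1/100 → 1/125 → 1/160 → 1/200 → 1/250.

1/250s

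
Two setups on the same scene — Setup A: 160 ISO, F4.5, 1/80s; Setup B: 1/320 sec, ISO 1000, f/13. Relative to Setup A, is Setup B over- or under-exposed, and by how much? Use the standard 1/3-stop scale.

Aperture: f/4.5 → f/5 → f/5.6 → f/6.3 → f/7.1 → f/8 → f/9 → f/10 → f/11 → f/13 — 3 stops narrower (darker).
Shutter speed: 1/80 → 1/100 → 1/125 → 1/160 → 1/200 → 1/250 → 1/320 — 2 stops faster (darker).
ISO: 160 → 200 → 250 → 320 → 400 → 500 → 640 → 800 → 1000 — 2 2/3 stops raised (brighter).
Net: −3 −2 +2 2/3 = −2 1/3 stops.

2 1/3 stops darker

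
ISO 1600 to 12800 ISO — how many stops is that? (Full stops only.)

3 stops

1600 → 3200 → 6400 → 12800 — count the steps: 3 stops.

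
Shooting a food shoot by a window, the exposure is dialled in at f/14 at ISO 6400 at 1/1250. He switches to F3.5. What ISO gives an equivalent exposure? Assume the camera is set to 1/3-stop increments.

ISO 400

Aperture: f/14 → f/13 → f/11 → f/10 → f/9 → f/8 → f/7.1 → f/6.3 → f/5.6 → f/5 → f/4.5 → f/4 → f/3.5 — 4 stops larger aperture (brighter).
Need 4 stops darker from the ISO: 6400 → 5000 → 4000 → 3200 → 2500 → 2000 → 1600 → 1250 → 1000 → 800 → 640 → 500 → 400.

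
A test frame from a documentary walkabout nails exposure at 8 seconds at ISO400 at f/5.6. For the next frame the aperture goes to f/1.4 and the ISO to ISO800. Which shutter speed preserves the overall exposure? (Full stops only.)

Aperture: f/5.6 → f/4 → f/2.8 → f/2 → f/1.4 — 4 stops larger aperture (brighter).
ISO: 400 → 800 — 1 stop higher (brighter).
Net change so far: 5 stops brighter. Offset with the shutter speed: 8 → 4 → 2 → 1 → 1/2 → 1/4.

1/4s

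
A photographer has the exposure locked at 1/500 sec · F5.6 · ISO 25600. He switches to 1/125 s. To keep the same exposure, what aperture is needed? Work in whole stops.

Shutter speed: 1/500 → 1/250 → 1/125 — 2 stops longer (brighter).
Need 2 stops darker from the aperture: f/5.6 → f/8 → f/11.

f/11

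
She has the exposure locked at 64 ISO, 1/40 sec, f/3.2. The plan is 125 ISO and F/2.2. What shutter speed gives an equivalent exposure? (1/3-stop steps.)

ISO: 64 → 80 → 100 → 125 — 1 stop higher (brighter).
Aperture: f/3.2 → f/2.8 → f/2.5 → f/2.2 — 1 stop opened up (brighter).
Net change so far: 2 stops brighter. Offset with the shutter speed: 1/40 → 1/50 → 1/60 → 1/80 → 1/100 → 1/125 → 1/160.

1/160s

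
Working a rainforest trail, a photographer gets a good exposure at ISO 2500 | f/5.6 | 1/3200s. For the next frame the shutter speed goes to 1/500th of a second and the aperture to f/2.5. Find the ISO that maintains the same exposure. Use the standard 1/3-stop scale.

Shutter speed: 1/3200 → 1/2500 → 1/2000 → 1/1600 → 1/1250 → 1/1000 → 1/800 → 1/640 → 1/500 — 2 2/3 stops longer (brighter).
Aperture: f/5.6 → f/5 → f/4.5 → f/4 → f/3.5 → f/3.2 → f/2.8 → f/2.5 — 2 1/3 stops larger aperture (brighter).
Net change so far: 5 stops brighter. Offset with the ISO: 2500 → 2000 → 1600 → 1250 → 1000 → 800 → 640 → 500 → 400 → 320 → 250 → 200 → 160 → 125 → 100 → 80.

ISO 80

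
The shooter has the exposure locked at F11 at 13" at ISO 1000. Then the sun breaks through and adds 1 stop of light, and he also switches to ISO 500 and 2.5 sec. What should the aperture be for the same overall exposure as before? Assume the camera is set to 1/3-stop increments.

Scene light: 1 stop brighter.
ISO: 1000 → 800 → 640 → 500 — 1 stop lower (darker).
Shutter speed: 13 → 10 → 8 → 6 → 5 → 4 → 3.2 → 2.5 — 2 1/3 stops faster (darker).
Net so far: 2 1/3 stops darker. Aperture: f/11 → f/10 → f/9 → f/8 → f/7.1 → f/6.3 → f/5.6 → f/5.

f/5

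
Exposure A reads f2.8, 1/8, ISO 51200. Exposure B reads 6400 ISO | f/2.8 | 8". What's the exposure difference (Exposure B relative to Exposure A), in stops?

Aperture: unchanged.
Shutter speed: 1/8 → 1/4 → 1/2 → 1 → 2 → 4 → 8 — 6 stops longer (brighter).
ISO: 51200 → 25600 → 12800 → 6400 — 3 stops lower (darker).
Net: +6 −3 = +3 stops.

3 stops brighter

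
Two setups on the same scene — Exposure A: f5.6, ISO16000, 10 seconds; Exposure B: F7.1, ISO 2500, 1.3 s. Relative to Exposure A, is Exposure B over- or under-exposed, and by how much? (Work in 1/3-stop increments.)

Aperture: f/5.6 → f/6.3 → f/7.1 — 2/3 stop smaller aperture (darker).
Shutter speed: 10 → 8 → 6 → 5 → 4 → 3.2 → 2.5 → 2 → 1.6 → 1.3 — 3 stops faster (darker).
ISO: 16000 → 12800 → 10000 → 8000 → 6400 → 5000 → 4000 → 3200 → 2500 — 2 2/3 stops dropped (darker).
Net: −2/3 −3 −2 2/3 = −6 1/3 stops.

6 1/3 stops darker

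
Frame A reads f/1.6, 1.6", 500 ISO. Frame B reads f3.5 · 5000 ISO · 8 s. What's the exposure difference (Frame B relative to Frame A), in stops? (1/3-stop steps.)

Aperture: f/1.6 → f/1.8 → f/2 → f/2.2 → f/2.5 → f/2.8 → f/3.2 → f/3.5 — 2 1/3 stops narrower (darker).
Shutter speed: 1.6 → 2 → 2.5 → 3.2 → 4 → 5 → 6 → 8 — 2 1/3 stops slower (brighter).
ISO: 500 → 640 → 800 → 1000 → 1250 → 1600 → 2000 → 2500 → 3200 → 4000 → 5000 — 3 1/3 stops higher (brighter).
Net: −2 1/3 +2 1/3 +3 1/3 = +3 1/3 stops.

3 1/3 stops brighter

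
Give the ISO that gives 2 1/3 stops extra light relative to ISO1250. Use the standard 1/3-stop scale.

ISO: 1250 → 1600 → 2000 → 2500 → 3200 → 4000 → 5000 → 6400 — 2 1/3 stops higher (brighter).

ISO 6400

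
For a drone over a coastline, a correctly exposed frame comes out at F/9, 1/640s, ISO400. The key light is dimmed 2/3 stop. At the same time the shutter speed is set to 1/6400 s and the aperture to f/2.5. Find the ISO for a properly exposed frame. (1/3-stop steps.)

ISO 500

Scene light: 2/3 stop darker.
Shutter speed: 1/640 → 1/800 → 1/1000 → 1/1250 → 1/1600 → 1/2000 → 1/2500 → 1/3200 → 1/4000 → 1/5000 → 1/6400 — 3 1/3 stops shorter (darker).
Aperture: f/9 → f/8 → f/7.1 → f/6.3 → f/5.6 → f/5 → f/4.5 → f/4 → f/3.5 → f/3.2 → f/2.8 → f/2.5 — 3 2/3 stops larger aperture (brighter).
Net so far: 1/3 stop darker. ISO: 400 → 500.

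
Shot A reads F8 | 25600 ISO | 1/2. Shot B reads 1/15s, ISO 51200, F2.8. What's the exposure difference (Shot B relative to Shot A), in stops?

Aperture: f/8 → f/5.6 → f/4 → f/2.8 — 3 stops larger aperture (brighter).
Shutter speed: 1/2 → 1/4 → 1/8 → 1/15 — 3 stops shorter (darker).
ISO: 25600 → 51200 — 1 stop higher (brighter).
Net: +3 −3 +1 = +1 stop.

1 stop brighter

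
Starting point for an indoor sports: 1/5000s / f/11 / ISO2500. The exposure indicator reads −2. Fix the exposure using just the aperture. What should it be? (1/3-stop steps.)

Underexposed by 2 stops → need 2 stops brighter.
Aperture: f/11 → f/10 → f/9 → f/8 → f/7.1 → f/6.3 → f/5.6.

f/5.6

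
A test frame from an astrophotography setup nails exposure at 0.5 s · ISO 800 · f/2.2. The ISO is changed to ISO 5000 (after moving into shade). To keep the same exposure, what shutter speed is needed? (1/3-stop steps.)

ISO: 800 → 1000 → 1250 → 1600 → 2000 → 2500 → 3200 → 4000 → 5000 — 2 2/3 stops higher (brighter).
Need 2 2/3 stops darker from the shutter speed: 0.5 → 0.4 → 0.3 → 1/4 → 1/5 → 1/6 → 1/8 → 1/10 → 1/13.

1/13s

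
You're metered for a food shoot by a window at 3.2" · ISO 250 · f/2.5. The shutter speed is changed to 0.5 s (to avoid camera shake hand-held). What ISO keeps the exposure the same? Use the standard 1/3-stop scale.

Shutter speed: 3.2 → 2.5 → 2 → 1.6 → 1.3 → 1 → 0.8 → 0.6 → 0.5 — 2 2/3 stops shorter (darker).
Need 2 2/3 stops brighter from the ISO: 250 → 320 → 400 → 500 → 640 → 800 → 1000 → 1250 → 1600.

ISO 1600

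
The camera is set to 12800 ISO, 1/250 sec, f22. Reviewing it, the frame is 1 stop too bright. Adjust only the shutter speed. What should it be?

1/500s

Overexposed by 1 stop → need 1 stop darker.
Shutter speed: 1/250 → 1/500.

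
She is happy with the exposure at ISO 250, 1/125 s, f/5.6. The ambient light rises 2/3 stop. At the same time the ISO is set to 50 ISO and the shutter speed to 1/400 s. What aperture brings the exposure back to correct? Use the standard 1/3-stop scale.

Scene light: 2/3 stop brighter.
ISO: 250 → 200 → 160 → 125 → 100 → 80 → 64 → 50 — 2 1/3 stops lower (darker).
Shutter speed: 1/125 → 1/160 → 1/200 → 1/250 → 1/320 → 1/400 — 1 2/3 stops faster (darker).
Net so far: 3 1/3 stops darker. Aperture: f/5.6 → f/5 → f/4.5 → f/4 → f/3.5 → f/3.2 → f/2.8 → f/2.5 → f/2.2 → f/2 → f/1.8.

f/1.8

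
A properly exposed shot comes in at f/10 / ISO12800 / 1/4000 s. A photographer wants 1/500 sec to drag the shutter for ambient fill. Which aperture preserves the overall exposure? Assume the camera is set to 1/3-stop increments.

Shutter speed: 1/4000 → 1/3200 → 1/2500 → 1/2000 → 1/1600 → 1/1250 → 1/1000 → 1/800 → 1/640 → 1/500 — 3 stops longer (brighter).
Need 3 stops darker from the aperture: f/10 → f/11 → f/13 → f/14 → f/16 → f/18 → f/20 → f/22 → f/25 → f/29.

f/29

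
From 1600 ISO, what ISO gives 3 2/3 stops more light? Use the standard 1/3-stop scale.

ISO 20000

ISO: 1600 → 2000 → 2500 → 3200 → 4000 → 5000 → 6400 → 8000 → 10000 → 12800 → 16000 → 20000 — 3 2/3 stops higher (brighter).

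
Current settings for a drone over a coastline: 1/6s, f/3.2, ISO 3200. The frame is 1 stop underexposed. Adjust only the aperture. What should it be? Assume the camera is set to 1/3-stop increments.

f/2.2

Underexposed by 1 stop → need 1 stop brighter.
Aperture: f/3.2 → f/2.8 → f/2.5 → f/2.2.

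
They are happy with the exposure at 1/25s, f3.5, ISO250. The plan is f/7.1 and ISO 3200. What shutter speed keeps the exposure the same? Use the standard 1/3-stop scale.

Aperture: f/3.5 → f/4 → f/4.5 → f/5 → f/5.6 → f/6.3 → f/7.1 — 2 stops smaller aperture (darker).
ISO: 250 → 320 → 400 → 500 → 640 → 800 → 1000 → 1250 → 1600 → 2000 → 2500 → 3200 — 3 2/3 stops raised (brighter).
Net change so far: 1 2/3 stops brighter. Offset with the shutter speed: 1/25 → 1/30 → 1/40 → 1/50 → 1/60 → 1/80.

1/80s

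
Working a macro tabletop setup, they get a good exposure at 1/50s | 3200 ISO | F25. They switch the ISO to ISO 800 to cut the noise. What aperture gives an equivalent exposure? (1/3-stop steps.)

ISO: 3200 → 2500 → 2000 → 1600 → 1250 → 1000 → 800 — 2 stops dropped (darker).
Need 2 stops brighter from the aperture: f/25 → f/22 → f/20 → f/18 → f/16 → f/14 → f/13.

f/13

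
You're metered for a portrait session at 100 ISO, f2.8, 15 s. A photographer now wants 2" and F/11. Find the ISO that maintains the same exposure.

ISO 12800

Shutter speed: 15 → 8 → 4 → 2 — 3 stops faster (darker).
Aperture: f/2.8 → f/4 → f/5.6 → f/8 → f/11 — 4 stops stopped down (darker).
Net change so far: 7 stops darker. Offset with the ISO: 100 → 200 → 400 → 800 → 1600 → 3200 → 6400 → 12800.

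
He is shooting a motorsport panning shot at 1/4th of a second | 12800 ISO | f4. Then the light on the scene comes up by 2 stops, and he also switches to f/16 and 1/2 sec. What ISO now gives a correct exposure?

Scene light: 2 stops brighter.
Aperture: f/4 → f/5.6 → f/8 → f/11 → f/16 — 4 stops stopped down (darker).
Shutter speed: 1/4 → 1/2 — 1 stop slower (brighter).
Net so far: 1 stop darker. ISO: 12800 → 25600.

ISO 25600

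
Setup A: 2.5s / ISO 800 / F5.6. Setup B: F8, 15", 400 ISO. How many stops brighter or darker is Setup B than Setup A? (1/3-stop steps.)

2/3 stop brighter

Aperture: f/5.6 → f/6.3 → f/7.1 → f/8 — 1 stop stopped down (darker).
Shutter speed: 2.5 → 3.2 → 4 → 5 → 6 → 8 → 10 → 13 → 15 — 2 2/3 stops slower (brighter).
ISO: 800 → 640 → 500 → 400 — 1 stop dropped (darker).
Net: −1 +2 2/3 −1 = +2/3 stops.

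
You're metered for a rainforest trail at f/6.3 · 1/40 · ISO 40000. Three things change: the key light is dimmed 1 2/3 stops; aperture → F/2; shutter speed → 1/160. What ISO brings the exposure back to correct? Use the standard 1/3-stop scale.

Scene light: 1 2/3 stops darker.
Aperture: f/6.3 → f/5.6 → f/5 → f/4.5 → f/4 → f/3.5 → f/3.2 → f/2.8 → f/2.5 → f/2.2 → f/2 — 3 1/3 stops opened up (brighter).
Shutter speed: 1/40 → 1/50 → 1/60 → 1/80 → 1/100 → 1/125 → 1/160 — 2 stops shorter (darker).
Net so far: 1/3 stop darker. ISO: 40000 → 51200.

ISO 51200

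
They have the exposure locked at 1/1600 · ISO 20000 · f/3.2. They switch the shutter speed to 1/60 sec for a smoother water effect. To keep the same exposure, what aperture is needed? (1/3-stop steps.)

Shutter speed: 1/1600 → 1/1250 → 1/1000 → 1/800 → 1/640 → 1/500 → 1/400 → 1/320 → 1/250 → 1/200 → 1/160 → 1/125 → 1/100 → 1/80 → 1/60 — 4 2/3 stops longer (brighter).
Need 4 2/3 stops darker from the aperture: f/3.2 → f/3.5 → f/4 → f/4.5 → f/5 → f/5.6 → f/6.3 → f/7.1 → f/8 → f/9 → f/10 → f/11 → f/13 → f/14 → f/16.

f/16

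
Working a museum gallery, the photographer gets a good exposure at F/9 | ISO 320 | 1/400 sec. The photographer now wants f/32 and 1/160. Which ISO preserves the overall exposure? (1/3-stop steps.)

ISO 1600

Aperture: f/9 → f/10 → f/11 → f/13 → f/14 → f/16 → f/18 → f/20 → f/22 → f/25 → f/29 → f/32 — 3 2/3 stops stopped down (darker).
Shutter speed: 1/400 → 1/320 → 1/250 → 1/200 → 1/160 — 1 1/3 stops longer (brighter).
Net change so far: 2 1/3 stops darker. Offset with the ISO: 320 → 400 → 500 → 640 → 800 → 1000 → 1250 → 1600.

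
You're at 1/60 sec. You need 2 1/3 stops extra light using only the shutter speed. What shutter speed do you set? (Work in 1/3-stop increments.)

1/13s

Shutter speed: 1/60 → 1/50 → 1/40 → 1/30 → 1/25 → 1/20 → 1/15 → 1/13 — 2 1/3 stops longer (brighter).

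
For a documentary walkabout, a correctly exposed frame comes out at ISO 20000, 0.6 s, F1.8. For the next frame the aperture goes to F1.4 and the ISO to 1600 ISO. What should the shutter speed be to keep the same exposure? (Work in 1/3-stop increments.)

5 s

Aperture: f/1.8 → f/1.6 → f/1.4 — 2/3 stop larger aperture (brighter).
ISO: 20000 → 16000 → 12800 → 10000 → 8000 → 6400 → 5000 → 4000 → 3200 → 2500 → 2000 → 1600 — 3 2/3 stops lower (darker).
Net change so far: 3 stops darker. Offset with the shutter speed: 0.6 → 0.8 → 1 → 1.3 → 1.6 → 2 → 2.5 → 3.2 → 4 → 5.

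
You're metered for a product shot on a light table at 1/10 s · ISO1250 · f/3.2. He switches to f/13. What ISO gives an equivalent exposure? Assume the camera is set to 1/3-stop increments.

Aperture: f/3.2 → f/3.5 → f/4 → f/4.5 → f/5 → f/5.6 → f/6.3 → f/7.1 → f/8 → f/9 → f/10 → f/11 → f/13 — 4 stops smaller aperture (darker).
Need 4 stops brighter from the ISO: 1250 → 1600 → 2000 → 2500 → 3200 → 4000 → 5000 → 6400 → 8000 → 10000 → 12800 → 16000 → 20000.

ISO 20000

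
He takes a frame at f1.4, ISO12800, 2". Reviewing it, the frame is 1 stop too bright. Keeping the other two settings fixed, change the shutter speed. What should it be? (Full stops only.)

1 s

Overexposed by 1 stop → need 1 stop darker.
Shutter speed: 2 → 1.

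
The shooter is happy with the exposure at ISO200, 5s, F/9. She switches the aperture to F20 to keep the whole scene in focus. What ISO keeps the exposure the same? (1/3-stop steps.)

ISO 1000

Aperture: f/9 → f/10 → f/11 → f/13 → f/14 → f/16 → f/18 → f/20 — 2 1/3 stops stopped down (darker).
Need 2 1/3 stops brighter from the ISO: 200 → 250 → 320 → 400 → 500 → 640 → 800 → 1000.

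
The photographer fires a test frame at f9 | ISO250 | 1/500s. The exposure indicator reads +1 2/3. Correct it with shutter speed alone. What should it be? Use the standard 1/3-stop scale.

Overexposed by 1 2/3 stops → need 1 2/3 stops darker.
Shutter speed: 1/500 → 1/640 → 1/800 → 1/1000 → 1/1250 → 1/1600.

1/1600s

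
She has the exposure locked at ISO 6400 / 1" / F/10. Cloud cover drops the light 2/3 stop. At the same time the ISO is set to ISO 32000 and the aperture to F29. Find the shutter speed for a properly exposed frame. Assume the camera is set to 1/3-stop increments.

2.5 s

Scene light: 2/3 stop darker.
ISO: 6400 → 8000 → 10000 → 12800 → 16000 → 20000 → 25600 → 32000 — 2 1/3 stops higher (brighter).
Aperture: f/10 → f/11 → f/13 → f/14 → f/16 → f/18 → f/20 → f/22 → f/25 → f/29 — 3 stops narrower (darker).
Net so far: 1 1/3 stops darker. Shutter speed: 1 → 1.3 → 1.6 → 2 → 2.5.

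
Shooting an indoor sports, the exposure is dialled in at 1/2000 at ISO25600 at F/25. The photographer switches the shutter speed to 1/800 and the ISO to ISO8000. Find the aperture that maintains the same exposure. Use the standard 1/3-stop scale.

Shutter speed: 1/2000 → 1/1600 → 1/1250 → 1/1000 → 1/800 — 1 1/3 stops longer (brighter).
ISO: 25600 → 20000 → 16000 → 12800 → 10000 → 8000 — 1 2/3 stops dropped (darker).
Net change so far: 1/3 stop darker. Offset with the aperture: f/25 → f/22.

f/22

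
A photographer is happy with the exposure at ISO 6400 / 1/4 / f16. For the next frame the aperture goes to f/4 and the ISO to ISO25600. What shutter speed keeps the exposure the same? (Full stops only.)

1/250s

Aperture: f/16 → f/11 → f/8 → f/5.6 → f/4 — 4 stops opened up (brighter).
ISO: 6400 → 12800 → 25600 — 2 stops raised (brighter).
Net change so far: 6 stops brighter. Offset with the shutter speed: 1/4 → 1/8 → 1/15 → 1/30 → 1/60 → 1/125 → 1/250.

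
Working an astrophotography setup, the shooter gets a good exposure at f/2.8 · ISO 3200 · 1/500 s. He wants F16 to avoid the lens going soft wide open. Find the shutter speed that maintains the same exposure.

Aperture: f/2.8 → f/4 → f/5.6 → f/8 → f/11 → f/16 — 5 stops stopped down (darker).
Need 5 stops brighter from the shutter speed: 1/500 → 1/250 → 1/125 → 1/60 → 1/30 → 1/15.

1/15s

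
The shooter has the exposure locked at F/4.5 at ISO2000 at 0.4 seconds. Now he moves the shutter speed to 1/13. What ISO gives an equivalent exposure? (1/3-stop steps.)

ISO 10000

Shutter speed: 0.4 → 0.3 → 1/4 → 1/5 → 1/6 → 1/8 → 1/10 → 1/13 — 2 1/3 stops shorter (darker).
Need 2 1/3 stops brighter from the ISO: 2000 → 2500 → 3200 → 4000 → 5000 → 6400 → 8000 → 10000.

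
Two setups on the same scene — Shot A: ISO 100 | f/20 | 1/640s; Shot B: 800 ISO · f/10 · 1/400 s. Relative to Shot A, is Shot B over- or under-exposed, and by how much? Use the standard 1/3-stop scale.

Aperture: f/20 → f/18 → f/16 → f/14 → f/13 → f/11 → f/10 — 2 stops larger aperture (brighter).
Shutter speed: 1/640 → 1/500 → 1/400 — 2/3 stop slower (brighter).
ISO: 100 → 125 → 160 → 200 → 250 → 320 → 400 → 500 → 640 → 800 — 3 stops higher (brighter).
Net: +2 +2/3 +3 = +5 2/3 stops.

5 2/3 stops brighter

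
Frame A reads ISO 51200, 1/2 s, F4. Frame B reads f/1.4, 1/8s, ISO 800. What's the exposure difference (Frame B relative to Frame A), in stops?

5 stops darker

Aperture: f/4 → f/2.8 → f/2 → f/1.4 — 3 stops opened up (brighter).
Shutter speed: 1/2 → 1/4 → 1/8 — 2 stops shorter (darker).
ISO: 51200 → 25600 → 12800 → 6400 → 3200 → 1600 → 800 — 6 stops dropped (darker).
Net: +3 −2 −6 = −5 stops.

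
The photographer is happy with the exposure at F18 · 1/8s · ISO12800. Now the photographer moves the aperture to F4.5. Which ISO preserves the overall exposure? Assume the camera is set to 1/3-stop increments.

Aperture: f/18 → f/16 → f/14 → f/13 → f/11 → f/10 → f/9 → f/8 → f/7.1 → f/6.3 → f/5.6 → f/5 → f/4.5 — 4 stops wider (brighter).
Need 4 stops darker from the ISO: 12800 → 10000 → 8000 → 6400 → 5000 → 4000 → 3200 → 2500 → 2000 → 1600 → 1250 → 1000 → 800.

ISO 800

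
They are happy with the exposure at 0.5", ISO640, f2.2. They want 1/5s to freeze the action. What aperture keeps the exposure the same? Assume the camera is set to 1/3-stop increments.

f/1.4

Shutter speed: 0.5 → 0.4 → 0.3 → 1/4 → 1/5 — 1 1/3 stops shorter (darker).
Need 1 1/3 stops brighter from the aperture: f/2.2 → f/2 → f/1.8 → f/1.6 → f/1.4.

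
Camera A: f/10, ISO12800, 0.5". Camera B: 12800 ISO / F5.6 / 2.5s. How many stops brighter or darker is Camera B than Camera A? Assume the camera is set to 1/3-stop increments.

4 stops brighter

Aperture: f/10 → f/9 → f/8 → f/7.1 → f/6.3 → f/5.6 — 1 2/3 stops larger aperture (brighter).
Shutter speed: 0.5 → 0.6 → 0.8 → 1 → 1.3 → 1.6 → 2 → 2.5 — 2 1/3 stops slower (brighter).
ISO: unchanged.
Net: +1 2/3 +2 1/3 = +4 stops.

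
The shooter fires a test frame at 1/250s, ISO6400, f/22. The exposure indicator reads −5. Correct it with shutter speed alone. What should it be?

1/8s

Underexposed by 5 stops → need 5 stops brighter.
Shutter speed: 1/250 → 1/125 → 1/60 → 1/30 → 1/15 → 1/8.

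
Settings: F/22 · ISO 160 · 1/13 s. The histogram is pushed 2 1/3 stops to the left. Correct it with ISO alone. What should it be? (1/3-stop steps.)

ISO 800

Underexposed by 2 1/3 stops → need 2 1/3 stops brighter.
ISO: 160 → 200 → 250 → 320 → 400 → 500 → 640 → 800.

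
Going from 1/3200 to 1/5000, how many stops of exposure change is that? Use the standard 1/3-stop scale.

2/3 stop

1/3200 → 1/4000 → 1/5000 — count the steps: 2 third-stops = 2/3 stop.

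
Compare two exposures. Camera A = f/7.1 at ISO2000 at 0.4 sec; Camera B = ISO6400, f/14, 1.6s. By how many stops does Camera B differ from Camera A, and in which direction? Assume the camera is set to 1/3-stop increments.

1 2/3 stops brighter

Aperture: f/7.1 → f/8 → f/9 → f/10 → f/11 → f/13 → f/14 — 2 stops narrower (darker).
Shutter speed: 0.4 → 0.5 → 0.6 → 0.8 → 1 → 1.3 → 1.6 — 2 stops slower (brighter).
ISO: 2000 → 2500 → 3200 → 4000 → 5000 → 6400 — 1 2/3 stops higher (brighter).
Net: −2 +2 +1 2/3 = +1 2/3 stops.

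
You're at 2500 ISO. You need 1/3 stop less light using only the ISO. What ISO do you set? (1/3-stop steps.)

ISO: 2500 → 2000 — 1/3 stop dropped (darker).

ISO 2000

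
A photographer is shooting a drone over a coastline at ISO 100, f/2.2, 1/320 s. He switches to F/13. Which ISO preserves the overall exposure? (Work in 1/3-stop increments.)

Aperture: f/2.2 → f/2.5 → f/2.8 → f/3.2 → f/3.5 → f/4 → f/4.5 → f/5 → f/5.6 → f/6.3 → f/7.1 → f/8 → f/9 → f/10 → f/11 → f/13 — 5 stops stopped down (darker).
Need 5 stops brighter from the ISO: 100 → 125 → 160 → 200 → 250 → 320 → 400 → 500 → 640 → 800 → 1000 → 1250 → 1600 → 2000 → 2500 → 3200.

ISO 3200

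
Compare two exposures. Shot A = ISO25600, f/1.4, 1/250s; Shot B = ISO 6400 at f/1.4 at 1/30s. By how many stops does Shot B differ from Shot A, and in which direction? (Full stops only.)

1 stop brighter

Aperture: unchanged.
Shutter speed: 1/250 → 1/125 → 1/60 → 1/30 — 3 stops longer (brighter).
ISO: 25600 → 12800 → 6400 — 2 stops dropped (darker).
Net: +3 −2 = +1 stop.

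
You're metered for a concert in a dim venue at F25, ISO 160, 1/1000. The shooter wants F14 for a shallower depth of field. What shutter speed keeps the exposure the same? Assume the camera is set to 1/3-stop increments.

1/3200s

Aperture: f/25 → f/22 → f/20 → f/18 → f/16 → f/14 — 1 2/3 stops wider (brighter).
Need 1 2/3 stops darker from the shutter speed: 1/1000 → 1/1250 → 1/1600 → 1/2000 → 1/2500 → 1/3200.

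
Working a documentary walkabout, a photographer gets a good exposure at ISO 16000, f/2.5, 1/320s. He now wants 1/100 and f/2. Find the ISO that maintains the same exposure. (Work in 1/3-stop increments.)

Shutter speed: 1/320 → 1/250 → 1/200 → 1/160 → 1/125 → 1/100 — 1 2/3 stops slower (brighter).
Aperture: f/2.5 → f/2.2 → f/2 — 2/3 stop wider (brighter).
Net change so far: 2 1/3 stops brighter. Offset with the ISO: 16000 → 12800 → 10000 → 8000 → 6400 → 5000 → 4000 → 3200.

ISO 3200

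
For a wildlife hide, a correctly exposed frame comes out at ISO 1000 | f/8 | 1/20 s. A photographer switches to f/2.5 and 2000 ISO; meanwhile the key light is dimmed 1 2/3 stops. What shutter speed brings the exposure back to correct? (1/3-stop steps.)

Scene light: 1 2/3 stops darker.
Aperture: f/8 → f/7.1 → f/6.3 → f/5.6 → f/5 → f/4.5 → f/4 → f/3.5 → f/3.2 → f/2.8 → f/2.5 — 3 1/3 stops larger aperture (brighter).
ISO: 1000 → 1250 → 1600 → 2000 — 1 stop higher (brighter).
Net so far: 2 2/3 stops brighter. Shutter speed: 1/20 → 1/25 → 1/30 → 1/40 → 1/50 → 1/60 → 1/80 → 1/100 → 1/125.

1/125s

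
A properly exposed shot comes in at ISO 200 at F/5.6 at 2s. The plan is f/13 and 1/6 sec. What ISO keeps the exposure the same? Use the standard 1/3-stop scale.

Aperture: f/5.6 → f/6.3 → f/7.1 → f/8 → f/9 → f/10 → f/11 → f/13 — 2 1/3 stops stopped down (darker).
Shutter speed: 2 → 1.6 → 1.3 → 1 → 0.8 → 0.6 → 0.5 → 0.4 → 0.3 → 1/4 → 1/5 → 1/6 — 3 2/3 stops shorter (darker).
Net change so far: 6 stops darker. Offset with the ISO: 200 → 250 → 320 → 400 → 500 → 640 → 800 → 1000 → 1250 → 1600 → 2000 → 2500 → 3200 → 4000 → 5000 → 6400 → 8000 → 10000 → 12800.

ISO 12800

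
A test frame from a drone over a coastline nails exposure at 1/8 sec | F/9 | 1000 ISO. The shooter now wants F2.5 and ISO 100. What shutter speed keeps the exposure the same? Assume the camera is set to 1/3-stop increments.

Aperture: f/9 → f/8 → f/7.1 → f/6.3 → f/5.6 → f/5 → f/4.5 → f/4 → f/3.5 → f/3.2 → f/2.8 → f/2.5 — 3 2/3 stops wider (brighter).
ISO: 1000 → 800 → 640 → 500 → 400 → 320 → 250 → 200 → 160 → 125 → 100 — 3 1/3 stops dropped (darker).
Net change so far: 1/3 stop brighter. Offset with the shutter speed: 1/8 → 1/10.

1/10s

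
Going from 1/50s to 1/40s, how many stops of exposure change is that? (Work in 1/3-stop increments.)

1/3 stop

1/50 → 1/40 — count the steps: 1 third-stops = 1/3 stop.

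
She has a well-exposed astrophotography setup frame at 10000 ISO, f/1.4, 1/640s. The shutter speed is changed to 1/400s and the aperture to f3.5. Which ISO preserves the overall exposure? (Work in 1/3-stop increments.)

ISO 40000

Shutter speed: 1/640 → 1/500 → 1/400 — 2/3 stop slower (brighter).
Aperture: f/1.4 → f/1.6 → f/1.8 → f/2 → f/2.2 → f/2.5 → f/2.8 → f/3.2 → f/3.5 — 2 2/3 stops stopped down (darker).
Net change so far: 2 stops darker. Offset with the ISO: 10000 → 12800 → 16000 → 20000 → 25600 → 32000 → 40000.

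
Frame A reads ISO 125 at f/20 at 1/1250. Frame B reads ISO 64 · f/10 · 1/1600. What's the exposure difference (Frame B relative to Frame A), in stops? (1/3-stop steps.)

2/3 stop brighter

Aperture: f/20 → f/18 → f/16 → f/14 → f/13 → f/11 → f/10 — 2 stops opened up (brighter).
Shutter speed: 1/1250 → 1/1600 — 1/3 stop shorter (darker).
ISO: 125 → 100 → 80 → 64 — 1 stop dropped (darker).
Net: +2 −1/3 −1 = +2/3 stops.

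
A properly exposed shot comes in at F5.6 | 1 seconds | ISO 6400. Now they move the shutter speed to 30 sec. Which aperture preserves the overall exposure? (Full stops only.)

Shutter speed: 1 → 2 → 4 → 8 → 15 → 30 — 5 stops longer (brighter).
Need 5 stops darker from the aperture: f/5.6 → f/8 → f/11 → f/16 → f/22 → f/32.

f/32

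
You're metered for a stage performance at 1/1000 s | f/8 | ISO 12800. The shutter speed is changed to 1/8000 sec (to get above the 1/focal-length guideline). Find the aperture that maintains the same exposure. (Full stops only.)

f/2.8

Shutter speed: 1/1000 → 1/2000 → 1/4000 → 1/8000 — 3 stops shorter (darker).
Need 3 stops brighter from the aperture: f/8 → f/5.6 → f/4 → f/2.8.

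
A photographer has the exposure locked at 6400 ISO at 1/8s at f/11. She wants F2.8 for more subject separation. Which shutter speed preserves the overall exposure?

1/125s

Aperture: f/11 → f/8 → f/5.6 → f/4 → f/2.8 — 4 stops opened up (brighter).
Need 4 stops darker from the shutter speed: 1/8 → 1/15 → 1/30 → 1/60 → 1/125.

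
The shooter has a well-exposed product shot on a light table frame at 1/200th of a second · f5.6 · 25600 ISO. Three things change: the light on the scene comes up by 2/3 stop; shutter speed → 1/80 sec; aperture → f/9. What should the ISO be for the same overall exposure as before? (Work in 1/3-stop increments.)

Scene light: 2/3 stop brighter.
Shutter speed: 1/200 → 1/160 → 1/125 → 1/100 → 1/80 — 1 1/3 stops slower (brighter).
Aperture: f/5.6 → f/6.3 → f/7.1 → f/8 → f/9 — 1 1/3 stops stopped down (darker).
Net so far: 2/3 stop brighter. ISO: 25600 → 20000 → 16000.

ISO 16000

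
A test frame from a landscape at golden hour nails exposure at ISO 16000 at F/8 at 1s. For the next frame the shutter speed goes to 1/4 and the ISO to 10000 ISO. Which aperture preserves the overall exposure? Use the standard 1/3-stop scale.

f/3.2

Shutter speed: 1 → 0.8 → 0.6 → 0.5 → 0.4 → 0.3 → 1/4 — 2 stops shorter (darker).
ISO: 16000 → 12800 → 10000 — 2/3 stop lower (darker).
Net change so far: 2 2/3 stops darker. Offset with the aperture: f/8 → f/7.1 → f/6.3 → f/5.6 → f/5 → f/4.5 → f/4 → f/3.5 → f/3.2.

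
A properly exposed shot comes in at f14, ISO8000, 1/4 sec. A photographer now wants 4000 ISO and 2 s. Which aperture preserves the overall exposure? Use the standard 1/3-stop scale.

f/29

ISO: 8000 → 6400 → 5000 → 4000 — 1 stop lower (darker).
Shutter speed: 1/4 → 0.3 → 0.4 → 0.5 → 0.6 → 0.8 → 1 → 1.3 → 1.6 → 2 — 3 stops longer (brighter).
Net change so far: 2 stops brighter. Offset with the aperture: f/14 → f/16 → f/18 → f/20 → f/22 → f/25 → f/29.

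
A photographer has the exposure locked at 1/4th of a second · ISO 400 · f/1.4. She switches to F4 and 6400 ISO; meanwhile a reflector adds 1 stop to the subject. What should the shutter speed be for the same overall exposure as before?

1/15s

Scene light: 1 stop brighter.
Aperture: f/1.4 → f/2 → f/2.8 → f/4 — 3 stops smaller aperture (darker).
ISO: 400 → 800 → 1600 → 3200 → 6400 — 4 stops higher (brighter).
Net so far: 2 stops brighter. Shutter speed: 1/4 → 1/8 → 1/15.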